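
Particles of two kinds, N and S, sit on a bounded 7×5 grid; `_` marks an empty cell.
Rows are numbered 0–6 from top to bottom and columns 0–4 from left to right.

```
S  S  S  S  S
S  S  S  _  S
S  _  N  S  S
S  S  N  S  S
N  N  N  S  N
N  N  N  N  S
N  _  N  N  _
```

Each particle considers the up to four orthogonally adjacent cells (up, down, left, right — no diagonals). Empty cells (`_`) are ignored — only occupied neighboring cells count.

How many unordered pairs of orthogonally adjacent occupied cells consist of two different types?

Scan each occupied cell's neighbors to the right and below so each pair is counted once.
Row 0: S(0,0)–S(0,1)= S(0,0)–S(1,0)= S(0,1)–S(0,2)= S(0,1)–S(1,1)= S(0,2)–S(0,3)= S(0,2)–S(1,2)= S(0,3)–S(0,4)= S(0,4)–S(1,4)=  → 0/8 unlike.
Row 1: S(1,0)–S(1,1)= S(1,0)–S(2,0)= S(1,1)–S(1,2)= S(1,2)–N(2,2)≠ S(1,4)–S(2,4)=  → 1/5 unlike.
Row 2: S(2,0)–S(3,0)= N(2,2)–S(2,3)≠ N(2,2)–N(3,2)= S(2,3)–S(2,4)= S(2,3)–S(3,3)= S(2,4)–S(3,4)=  → 1/6 unlike.
Row 3: S(3,0)–S(3,1)= S(3,0)–N(4,0)≠ S(3,1)–N(3,2)≠ S(3,1)–N(4,1)≠ N(3,2)–S(3,3)≠ N(3,2)–N(4,2)= S(3,3)–S(3,4)= S(3,3)–S(4,3)= S(3,4)–N(4,4)≠  → 5/9 unlike.
Row 4: N(4,0)–N(4,1)= N(4,0)–N(5,0)= N(4,1)–N(4,2)= N(4,1)–N(5,1)= N(4,2)–S(4,3)≠ N(4,2)–N(5,2)= S(4,3)–N(4,4)≠ S(4,3)–N(5,3)≠ N(4,4)–S(5,4)≠  → 4/9 unlike.
Row 5: N(5,0)–N(5,1)= N(5,0)–N(6,0)= N(5,1)–N(5,2)= N(5,2)–N(5,3)= N(5,2)–N(6,2)= N(5,3)–S(5,4)≠ N(5,3)–N(6,3)=  → 1/7 unlike.
Row 6: N(6,2)–N(6,3)=  → 0/1 unlike.
Total adjacent occupied pairs: 45; unlike-type pairs: 12.

12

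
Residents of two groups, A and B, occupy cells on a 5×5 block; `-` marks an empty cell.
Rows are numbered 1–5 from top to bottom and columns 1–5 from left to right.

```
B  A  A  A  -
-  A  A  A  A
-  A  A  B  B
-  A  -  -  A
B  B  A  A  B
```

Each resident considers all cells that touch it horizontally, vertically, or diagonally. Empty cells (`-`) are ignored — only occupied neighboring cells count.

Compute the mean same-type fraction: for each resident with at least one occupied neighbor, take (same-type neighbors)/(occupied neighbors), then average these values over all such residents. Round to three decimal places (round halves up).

0.576

Row 1: (1,1)B 0/2 · (1,2)A 3/4 · (1,3)A 5/5 · (1,4)A 4/4
Row 2: (2,2)A 5/6 · (2,3)A 7/8 · (2,4)A 5/7 · (2,5)A 2/4
Row 3: (3,2)A 4/4 · (3,3)A 5/6 · (3,4)B 1/6 · (3,5)B 1/4
Row 4: (4,2)A 3/5 · (4,5)A 1/4
Row 5: (5,1)B 1/2 · (5,2)B 1/3 · (5,3)A 2/3 · (5,4)A 2/3 · (5,5)B 0/2
Sum over 19 residents: 0/2 + 3/4 + 5/5 + 4/4 + 5/6 + 7/8 + 5/7 + 2/4 + 4/4 + 5/6 + 1/6 + 1/4 + 3/5 + 1/4 + 1/2 + 1/3 + 2/3 + 2/3 + 0/2 = 3063/280; mean = 3063/280 ÷ 19 = 3063/5320 = 0.575751… → 0.576.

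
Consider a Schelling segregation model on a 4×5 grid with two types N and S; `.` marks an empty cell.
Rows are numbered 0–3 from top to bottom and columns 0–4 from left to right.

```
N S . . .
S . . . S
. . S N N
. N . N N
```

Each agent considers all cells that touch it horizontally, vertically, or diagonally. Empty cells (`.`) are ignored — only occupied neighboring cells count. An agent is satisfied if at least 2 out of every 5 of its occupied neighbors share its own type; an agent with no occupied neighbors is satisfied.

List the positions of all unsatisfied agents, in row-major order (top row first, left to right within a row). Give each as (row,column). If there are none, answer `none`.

(0,0)N 0/2 unhappy
(0,1)S 1/2 ok
(1,0)S 1/2 ok
(1,4)S 0/2 unhappy
(2,2)S 0/3 unhappy
(2,3)N 3/5 ok
(2,4)N 3/4 ok
(3,1)N 0/1 unhappy
(3,3)N 3/4 ok
(3,4)N 3/3 ok

(0,0), (1,4), (2,2), (3,1)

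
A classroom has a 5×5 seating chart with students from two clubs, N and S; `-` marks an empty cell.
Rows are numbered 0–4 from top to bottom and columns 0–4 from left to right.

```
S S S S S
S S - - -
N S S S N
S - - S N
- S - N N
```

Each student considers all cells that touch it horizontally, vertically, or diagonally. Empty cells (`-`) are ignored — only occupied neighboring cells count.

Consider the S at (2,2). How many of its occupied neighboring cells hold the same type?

Occupied neighbors of (2,2): (1,1)=S, (2,1)=S, (2,3)=S, (3,3)=S.
Same type (S): 4 of 4.

4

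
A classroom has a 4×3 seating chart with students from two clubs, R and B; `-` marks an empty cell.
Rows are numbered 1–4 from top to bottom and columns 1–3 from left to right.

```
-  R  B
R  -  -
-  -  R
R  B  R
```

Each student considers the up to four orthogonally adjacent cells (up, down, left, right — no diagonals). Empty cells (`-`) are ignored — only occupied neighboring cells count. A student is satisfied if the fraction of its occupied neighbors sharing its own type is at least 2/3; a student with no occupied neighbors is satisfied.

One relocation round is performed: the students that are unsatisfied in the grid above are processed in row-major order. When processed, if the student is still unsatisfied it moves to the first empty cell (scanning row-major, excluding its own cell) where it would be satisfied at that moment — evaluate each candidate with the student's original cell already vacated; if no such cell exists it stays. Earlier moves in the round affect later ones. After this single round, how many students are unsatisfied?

0

Initially unsatisfied (in order): (1,2), (1,3), (4,1), (4,2), (4,3).
  (1,2) → (1,1).
  (1,3): now satisfied by earlier moves; stays.
  (4,1) → (2,2).
  (4,2) → (4,1).
  (4,3): now satisfied by earlier moves; stays.
Resulting grid:
R - B
R R -
- - R
B - R
All satisfied now.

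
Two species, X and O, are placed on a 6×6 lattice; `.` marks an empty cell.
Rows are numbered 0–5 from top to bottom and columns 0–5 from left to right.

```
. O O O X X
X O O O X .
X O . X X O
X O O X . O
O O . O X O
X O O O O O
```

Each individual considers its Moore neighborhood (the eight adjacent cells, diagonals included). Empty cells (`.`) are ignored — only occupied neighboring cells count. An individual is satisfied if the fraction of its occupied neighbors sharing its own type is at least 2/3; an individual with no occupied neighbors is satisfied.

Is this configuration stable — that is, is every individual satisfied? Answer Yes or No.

Row 0: (0,1)O 3/4 ok · (0,2)O 5/5 ok · (0,3)O 3/5 unhappy · (0,4)X 2/4 unhappy · (0,5)X 2/2 ok
Row 1: (1,0)X 1/4 unhappy · (1,1)O 4/6 ok · (1,2)O 6/7 ok · (1,3)O 3/7 unhappy · (1,4)X 4/7 unhappy
Row 2: (2,0)X 2/5 unhappy · (2,1)O 4/7 unhappy · (2,3)X 3/6 unhappy · (2,4)X 3/6 unhappy · (2,5)O 1/3 unhappy
Row 3: (3,0)X 1/5 unhappy · (3,1)O 4/6 ok · (3,2)O 4/6 ok · (3,3)X 3/5 unhappy · (3,5)O 2/4 unhappy
Row 4: (4,0)O 3/5 unhappy · (4,1)O 5/7 ok · (4,3)O 4/6 ok · (4,4)X 1/7 unhappy · (4,5)O 3/4 ok
Row 5: (5,0)X 0/3 unhappy · (5,1)O 3/4 ok · (5,2)O 4/4 ok · (5,3)O 3/4 ok · (5,4)O 4/5 ok · (5,5)O 2/3 ok
For instance (0,3) has only 3/5 same-type neighbors, below 2/3.

No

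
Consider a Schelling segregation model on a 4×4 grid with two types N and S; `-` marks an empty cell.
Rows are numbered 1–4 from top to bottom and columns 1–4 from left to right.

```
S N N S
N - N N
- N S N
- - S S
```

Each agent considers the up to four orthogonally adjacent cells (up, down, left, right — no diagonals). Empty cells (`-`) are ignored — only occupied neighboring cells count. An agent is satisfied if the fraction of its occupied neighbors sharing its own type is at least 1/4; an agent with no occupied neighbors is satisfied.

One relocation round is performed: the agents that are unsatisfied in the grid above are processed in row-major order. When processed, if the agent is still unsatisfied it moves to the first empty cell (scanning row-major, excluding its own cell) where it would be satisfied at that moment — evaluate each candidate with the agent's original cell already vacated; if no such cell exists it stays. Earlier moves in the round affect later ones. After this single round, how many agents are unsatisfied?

0

Initially unsatisfied (in order): (1,1), (1,4), (2,1), (3,2).
  (1,1) → (4,1).
  (1,4) → (3,1).
  (2,1) → (1,1).
  (3,2) → (1,4).
Resulting grid:
N N N N
- - N N
S - S N
S - S S
All satisfied now.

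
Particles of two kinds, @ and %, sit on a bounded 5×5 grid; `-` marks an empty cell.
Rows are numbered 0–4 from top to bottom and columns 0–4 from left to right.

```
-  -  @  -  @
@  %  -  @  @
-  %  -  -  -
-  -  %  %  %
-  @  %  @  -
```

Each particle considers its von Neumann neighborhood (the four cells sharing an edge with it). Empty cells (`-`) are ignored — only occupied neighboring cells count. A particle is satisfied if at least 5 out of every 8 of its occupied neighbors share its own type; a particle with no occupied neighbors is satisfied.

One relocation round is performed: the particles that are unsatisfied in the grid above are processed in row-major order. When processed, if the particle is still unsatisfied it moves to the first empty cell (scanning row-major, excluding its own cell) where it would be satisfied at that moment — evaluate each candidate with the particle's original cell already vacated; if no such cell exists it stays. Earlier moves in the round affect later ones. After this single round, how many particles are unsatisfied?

Initially unsatisfied (in order): (1,0), (1,1), (4,1), (4,2), (4,3).
  (1,0) → (0,0).
  (1,1): now satisfied by earlier moves; stays.
  (4,1) → (0,1).
  (4,2) → (2,0).
  (4,3) → (0,3).
Resulting grid:
@ @ @ @ @
- % - @ @
% % - - -
- - % % %
- - - - -
Unsatisfied now: (1,1).

1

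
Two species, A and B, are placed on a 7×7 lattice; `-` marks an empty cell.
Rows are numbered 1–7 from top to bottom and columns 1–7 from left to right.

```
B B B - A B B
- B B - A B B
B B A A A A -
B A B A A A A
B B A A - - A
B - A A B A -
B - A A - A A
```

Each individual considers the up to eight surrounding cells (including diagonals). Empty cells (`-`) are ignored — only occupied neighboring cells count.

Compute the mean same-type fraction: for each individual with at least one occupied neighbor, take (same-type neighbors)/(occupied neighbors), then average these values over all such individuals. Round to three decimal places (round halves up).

(1,1)B 2/2
(1,2)B 4/4
(1,3)B 3/3
(1,5)A 1/3
(1,6)B 3/5
(1,7)B 3/3
(2,2)B 6/7
(2,3)B 4/6
(2,5)A 4/6
(2,6)B 3/7
(2,7)B 3/4
(3,1)B 3/4
(3,2)B 5/7
(3,3)A 3/7
(3,4)A 5/7
(3,5)A 6/7
(3,6)A 5/7
(4,1)B 4/5
(4,2)A 2/8
(4,3)B 2/8
(4,4)A 6/7
(4,5)A 6/6
(4,6)A 5/5
(4,7)A 3/3
(5,1)B 3/4
(5,2)B 4/7
(5,3)A 5/7
(5,4)A 5/7
(5,7)A 3/3
(6,1)B 3/3
(6,3)A 5/6
(6,4)A 5/6
(6,5)B 0/5
(6,6)A 3/4
(7,1)B 1/1
(7,3)A 3/3
(7,4)A 3/4
(7,6)A 2/3
(7,7)A 2/2
Sum over 39 individuals: 2/2 + 4/4 + 3/3 + 1/3 + 3/5 + 3/3 + 6/7 + 4/6 + 4/6 + 3/7 + 3/4 + 3/4 + 5/7 + 3/7 + 5/7 + 6/7 + 5/7 + 4/5 + 2/8 + 2/8 + 6/7 + 6/6 + 5/5 + 3/3 + 3/4 + 4/7 + 5/7 + 5/7 + 3/3 + 3/3 + 5/6 + 5/6 + 0/5 + 3/4 + 1/1 + 3/3 + 3/4 + 2/3 + 2/2 = 4091/140; mean = 4091/140 ÷ 39 = 4091/5460 = 0.749267… → 0.749.

0.749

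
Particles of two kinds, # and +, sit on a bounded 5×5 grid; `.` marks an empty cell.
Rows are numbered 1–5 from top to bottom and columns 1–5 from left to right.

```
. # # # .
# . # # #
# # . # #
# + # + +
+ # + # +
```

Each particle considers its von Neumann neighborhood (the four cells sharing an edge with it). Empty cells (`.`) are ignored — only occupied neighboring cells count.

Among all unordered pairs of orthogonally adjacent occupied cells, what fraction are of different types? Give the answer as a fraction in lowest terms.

Scan each occupied cell's neighbors to the right and below so each pair is counted once.
Row 1: #(1,2)–#(1,3)= #(1,3)–#(1,4)= #(1,3)–#(2,3)= #(1,4)–#(2,4)=  → 0/4 unlike.
Row 2: #(2,1)–#(3,1)= #(2,3)–#(2,4)= #(2,4)–#(2,5)= #(2,4)–#(3,4)= #(2,5)–#(3,5)=  → 0/5 unlike.
Row 3: #(3,1)–#(3,2)= #(3,1)–#(4,1)= #(3,2)–+(4,2)≠ #(3,4)–#(3,5)= #(3,4)–+(4,4)≠ #(3,5)–+(4,5)≠  → 3/6 unlike.
Row 4: #(4,1)–+(4,2)≠ #(4,1)–+(5,1)≠ +(4,2)–#(4,3)≠ +(4,2)–#(5,2)≠ #(4,3)–+(4,4)≠ #(4,3)–+(5,3)≠ +(4,4)–+(4,5)= +(4,4)–#(5,4)≠ +(4,5)–+(5,5)=  → 7/9 unlike.
Row 5: +(5,1)–#(5,2)≠ #(5,2)–+(5,3)≠ +(5,3)–#(5,4)≠ #(5,4)–+(5,5)≠  → 4/4 unlike.
Total adjacent occupied pairs: 28; unlike-type pairs: 14.
14/28 reduces to 1/2.

1/2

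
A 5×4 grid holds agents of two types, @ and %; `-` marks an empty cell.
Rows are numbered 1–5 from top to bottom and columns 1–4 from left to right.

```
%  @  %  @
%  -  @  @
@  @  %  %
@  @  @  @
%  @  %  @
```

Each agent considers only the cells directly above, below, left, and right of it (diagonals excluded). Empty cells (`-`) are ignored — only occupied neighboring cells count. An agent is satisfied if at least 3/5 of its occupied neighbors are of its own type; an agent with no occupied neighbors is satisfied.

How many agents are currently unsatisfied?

(1,1)% 1/2 not
(1,2)@ 0/2 not
(1,3)% 0/3 not
(1,4)@ 1/2 not
(2,1)% 1/2 not
(2,3)@ 1/3 not
(2,4)@ 2/3 satisfied
(3,1)@ 2/3 satisfied
(3,2)@ 2/3 satisfied
(3,3)% 1/4 not
(3,4)% 1/3 not
(4,1)@ 2/3 satisfied
(4,2)@ 4/4 satisfied
(4,3)@ 2/4 not
(4,4)@ 2/3 satisfied
(5,1)% 0/2 not
(5,2)@ 1/3 not
(5,3)% 0/3 not
(5,4)@ 1/2 not
Unsatisfied: (1,1), (1,2), (1,3), (1,4), (2,1), (2,3), (3,3), (3,4), (4,3), (5,1), (5,2), (5,3), (5,4) — 13 in total.

13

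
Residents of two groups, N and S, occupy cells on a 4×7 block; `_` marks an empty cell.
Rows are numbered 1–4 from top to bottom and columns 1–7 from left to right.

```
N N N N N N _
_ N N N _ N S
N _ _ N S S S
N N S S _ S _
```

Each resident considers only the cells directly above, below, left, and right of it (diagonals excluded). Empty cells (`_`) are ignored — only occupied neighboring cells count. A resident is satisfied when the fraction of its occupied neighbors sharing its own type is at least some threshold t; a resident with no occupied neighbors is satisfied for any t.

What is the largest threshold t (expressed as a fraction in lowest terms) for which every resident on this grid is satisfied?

(1,1)N 1/1
(1,2)N 3/3
(1,3)N 3/3
(1,4)N 3/3
(1,5)N 2/2
(1,6)N 2/2
(2,2)N 2/2
(2,3)N 3/3
(2,4)N 3/3
(2,6)N 1/3
(2,7)S 1/2
(3,1)N 1/1
(3,4)N 1/3
(3,5)S 1/2
(3,6)S 3/4
(3,7)S 2/2
(4,1)N 2/2
(4,2)N 1/2
(4,3)S 1/2
(4,4)S 1/2
(4,6)S 1/1
The smallest same-type fraction is 1/3 at (2,6), which reduces to 1/3. Any threshold above that leaves this resident unsatisfied.

1/3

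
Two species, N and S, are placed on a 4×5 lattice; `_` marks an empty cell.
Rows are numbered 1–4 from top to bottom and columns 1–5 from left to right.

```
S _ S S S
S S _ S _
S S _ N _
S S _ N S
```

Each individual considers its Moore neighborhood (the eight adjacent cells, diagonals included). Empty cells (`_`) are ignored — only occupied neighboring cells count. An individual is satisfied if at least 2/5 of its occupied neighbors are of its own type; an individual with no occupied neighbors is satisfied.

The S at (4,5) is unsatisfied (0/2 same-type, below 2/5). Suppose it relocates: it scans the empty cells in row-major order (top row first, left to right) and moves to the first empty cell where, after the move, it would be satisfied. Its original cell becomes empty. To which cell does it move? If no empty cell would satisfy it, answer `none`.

Vacating (4,5). Empty cells in order:
  (1,2): 4/4 same-type → satisfied — stop here.

(1,2)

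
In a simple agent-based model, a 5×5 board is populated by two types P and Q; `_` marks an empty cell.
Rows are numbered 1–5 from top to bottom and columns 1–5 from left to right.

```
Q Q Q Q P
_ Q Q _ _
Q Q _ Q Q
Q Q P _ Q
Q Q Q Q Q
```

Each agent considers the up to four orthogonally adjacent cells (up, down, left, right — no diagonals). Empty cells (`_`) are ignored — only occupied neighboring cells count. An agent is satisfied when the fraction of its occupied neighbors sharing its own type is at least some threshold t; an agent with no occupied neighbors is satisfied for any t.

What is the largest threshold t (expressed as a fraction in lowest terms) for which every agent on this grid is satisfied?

Row 1: (1,1)Q 1/1 · (1,2)Q 3/3 · (1,3)Q 3/3 · (1,4)Q 1/2 · (1,5)P 0/1
Row 2: (2,2)Q 3/3 · (2,3)Q 2/2
Row 3: (3,1)Q 2/2 · (3,2)Q 3/3 · (3,4)Q 1/1 · (3,5)Q 2/2
Row 4: (4,1)Q 3/3 · (4,2)Q 3/4 · (4,3)P 0/2 · (4,5)Q 2/2
Row 5: (5,1)Q 2/2 · (5,2)Q 3/3 · (5,3)Q 2/3 · (5,4)Q 2/2 · (5,5)Q 2/2
The smallest same-type fraction is 0/1 at (1,5), which reduces to 0/1. Any threshold above that leaves this agent unsatisfied.

0/1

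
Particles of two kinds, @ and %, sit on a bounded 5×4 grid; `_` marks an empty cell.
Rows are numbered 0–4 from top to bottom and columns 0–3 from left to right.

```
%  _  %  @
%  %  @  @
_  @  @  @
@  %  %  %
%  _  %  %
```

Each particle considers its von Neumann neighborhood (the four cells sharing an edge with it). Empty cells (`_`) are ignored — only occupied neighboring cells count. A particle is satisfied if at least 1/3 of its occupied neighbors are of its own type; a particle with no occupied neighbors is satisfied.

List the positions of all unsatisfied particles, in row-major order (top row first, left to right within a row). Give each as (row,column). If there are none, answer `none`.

(0,0)% 1/1 ok
(0,2)% 0/2 unhappy
(0,3)@ 1/2 ok
(1,0)% 2/2 ok
(1,1)% 1/3 ok
(1,2)@ 2/4 ok
(1,3)@ 3/3 ok
(2,1)@ 1/3 ok
(2,2)@ 3/4 ok
(2,3)@ 2/3 ok
(3,0)@ 0/2 unhappy
(3,1)% 1/3 ok
(3,2)% 3/4 ok
(3,3)% 2/3 ok
(4,0)% 0/1 unhappy
(4,2)% 2/2 ok
(4,3)% 2/2 ok

(0,2), (3,0), (4,0)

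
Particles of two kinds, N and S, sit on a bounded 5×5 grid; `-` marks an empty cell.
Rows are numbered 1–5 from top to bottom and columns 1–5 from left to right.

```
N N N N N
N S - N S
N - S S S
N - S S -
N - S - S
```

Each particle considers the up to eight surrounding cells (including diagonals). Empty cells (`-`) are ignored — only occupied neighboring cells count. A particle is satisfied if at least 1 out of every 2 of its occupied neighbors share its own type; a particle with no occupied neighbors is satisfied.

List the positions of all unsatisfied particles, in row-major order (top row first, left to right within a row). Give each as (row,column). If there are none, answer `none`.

(1,1)N 2/3 satisfied
(1,2)N 3/4 satisfied
(1,3)N 3/4 satisfied
(1,4)N 3/4 satisfied
(1,5)N 2/3 satisfied
(2,1)N 3/4 satisfied
(2,2)S 1/6 not
(2,4)N 3/7 not
(2,5)S 2/5 not
(3,1)N 2/3 satisfied
(3,3)S 4/5 satisfied
(3,4)S 5/6 satisfied
(3,5)S 3/4 satisfied
(4,1)N 2/2 satisfied
(4,3)S 4/4 satisfied
(4,4)S 6/6 satisfied
(5,1)N 1/1 satisfied
(5,3)S 2/2 satisfied
(5,5)S 1/1 satisfied

(2,2), (2,4), (2,5)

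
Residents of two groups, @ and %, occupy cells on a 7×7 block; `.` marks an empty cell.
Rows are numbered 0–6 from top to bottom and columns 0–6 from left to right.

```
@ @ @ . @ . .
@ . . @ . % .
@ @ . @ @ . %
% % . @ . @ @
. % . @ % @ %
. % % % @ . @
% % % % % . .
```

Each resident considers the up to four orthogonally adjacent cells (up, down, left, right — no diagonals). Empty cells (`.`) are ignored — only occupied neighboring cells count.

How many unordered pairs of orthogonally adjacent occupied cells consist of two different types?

Scan each occupied cell's neighbors to the right and below so each pair is counted once.
From row 0: 0 unlike of 3 pairs (running 0/3).
From row 1: 0 unlike of 2 pairs (running 0/5).
From row 2: 3 unlike of 6 pairs (running 3/11).
From row 3: 1 unlike of 6 pairs (running 4/17).
From row 4: 6 unlike of 7 pairs (running 10/24).
From row 5: 2 unlike of 7 pairs (running 12/31).
From row 6: 0 unlike of 4 pairs (running 12/35).
Total adjacent occupied pairs: 35; unlike-type pairs: 12.

12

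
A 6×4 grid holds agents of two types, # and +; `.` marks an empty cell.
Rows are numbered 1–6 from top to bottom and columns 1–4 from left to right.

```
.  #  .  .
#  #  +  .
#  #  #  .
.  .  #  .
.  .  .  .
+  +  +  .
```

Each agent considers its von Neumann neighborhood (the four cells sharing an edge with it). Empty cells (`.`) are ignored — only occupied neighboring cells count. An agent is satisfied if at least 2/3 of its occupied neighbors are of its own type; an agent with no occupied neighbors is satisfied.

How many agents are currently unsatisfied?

(1,2)# 1/1 satisfied
(2,1)# 2/2 satisfied
(2,2)# 3/4 satisfied
(2,3)+ 0/2 not
(3,1)# 2/2 satisfied
(3,2)# 3/3 satisfied
(3,3)# 2/3 satisfied
(4,3)# 1/1 satisfied
(6,1)+ 1/1 satisfied
(6,2)+ 2/2 satisfied
(6,3)+ 1/1 satisfied
Unsatisfied: (2,3) — 1 in total.

1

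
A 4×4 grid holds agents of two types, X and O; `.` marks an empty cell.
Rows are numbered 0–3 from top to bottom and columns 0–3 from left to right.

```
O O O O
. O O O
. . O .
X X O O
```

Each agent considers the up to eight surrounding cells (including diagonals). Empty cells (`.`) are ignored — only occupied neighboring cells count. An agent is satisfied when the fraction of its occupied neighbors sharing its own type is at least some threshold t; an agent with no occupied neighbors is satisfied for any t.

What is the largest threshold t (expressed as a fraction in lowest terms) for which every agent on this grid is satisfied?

1/3

(0,0)O 2/2
(0,1)O 4/4
(0,2)O 5/5
(0,3)O 3/3
(1,1)O 5/5
(1,2)O 6/6
(1,3)O 4/4
(2,2)O 5/6
(3,0)X 1/1
(3,1)X 1/3
(3,2)O 2/3
(3,3)O 2/2
The smallest same-type fraction is 1/3 at (3,1), which reduces to 1/3. Any threshold above that leaves this agent unsatisfied.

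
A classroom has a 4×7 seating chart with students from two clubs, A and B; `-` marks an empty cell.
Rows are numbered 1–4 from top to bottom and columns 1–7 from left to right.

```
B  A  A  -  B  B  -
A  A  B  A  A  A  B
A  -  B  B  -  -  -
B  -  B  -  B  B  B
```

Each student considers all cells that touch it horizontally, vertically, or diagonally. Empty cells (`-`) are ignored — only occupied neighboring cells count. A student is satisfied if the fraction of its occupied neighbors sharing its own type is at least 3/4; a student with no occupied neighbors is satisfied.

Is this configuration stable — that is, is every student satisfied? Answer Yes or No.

(1,1)B 0/3 ✗
(1,2)A 3/5 ✗
(1,3)A 3/4 ✓
(1,5)B 1/4 ✗
(1,6)B 2/4 ✗
(2,1)A 3/4 ✓
(2,2)A 4/7 ✗
(2,3)B 2/6 ✗
(2,4)A 2/6 ✗
(2,5)A 2/5 ✗
(2,6)A 1/4 ✗
(2,7)B 1/2 ✗
(3,1)A 2/3 ✗
(3,3)B 3/5 ✗
(3,4)B 4/6 ✗
(4,1)B 0/1 ✗
(4,3)B 2/2 ✓
(4,5)B 2/2 ✓
(4,6)B 2/2 ✓
(4,7)B 1/1 ✓
For instance (1,1) has only 0/3 same-type neighbors, below 3/4.

No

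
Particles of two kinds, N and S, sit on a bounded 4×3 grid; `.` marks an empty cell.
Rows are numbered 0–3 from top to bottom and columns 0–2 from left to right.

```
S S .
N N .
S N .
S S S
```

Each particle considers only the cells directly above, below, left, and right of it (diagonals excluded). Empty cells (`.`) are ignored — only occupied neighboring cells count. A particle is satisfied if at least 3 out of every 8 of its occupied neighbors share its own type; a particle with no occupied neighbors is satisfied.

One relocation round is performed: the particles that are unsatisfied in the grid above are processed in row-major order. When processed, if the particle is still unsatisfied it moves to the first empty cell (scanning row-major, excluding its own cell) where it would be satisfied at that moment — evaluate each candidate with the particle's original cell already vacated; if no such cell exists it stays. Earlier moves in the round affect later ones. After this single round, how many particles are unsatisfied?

Initially unsatisfied (in order): (1,0), (2,0), (2,1).
  (1,0) → (1,2).
  (2,0): now satisfied by earlier moves; stays.
  (2,1) → (0,2).
Resulting grid:
S S N
. N N
S . .
S S S
Unsatisfied now: (0,1).

1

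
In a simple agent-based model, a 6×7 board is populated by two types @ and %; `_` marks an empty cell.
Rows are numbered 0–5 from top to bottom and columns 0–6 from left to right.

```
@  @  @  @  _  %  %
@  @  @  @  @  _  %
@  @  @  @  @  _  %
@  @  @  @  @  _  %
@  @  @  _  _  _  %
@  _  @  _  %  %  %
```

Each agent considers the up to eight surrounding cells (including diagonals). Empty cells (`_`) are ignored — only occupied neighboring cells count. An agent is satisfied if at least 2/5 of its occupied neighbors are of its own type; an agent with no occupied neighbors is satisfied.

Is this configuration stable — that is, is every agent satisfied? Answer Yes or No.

(0,0)@ 3/3 satisfied
(0,1)@ 5/5 satisfied
(0,2)@ 5/5 satisfied
(0,3)@ 4/4 satisfied
(0,5)% 2/3 satisfied
(0,6)% 2/2 satisfied
(1,0)@ 5/5 satisfied
(1,1)@ 8/8 satisfied
(1,2)@ 8/8 satisfied
(1,3)@ 7/7 satisfied
(1,4)@ 4/5 satisfied
(1,6)% 3/3 satisfied
(2,0)@ 5/5 satisfied
(2,1)@ 8/8 satisfied
(2,2)@ 8/8 satisfied
(2,3)@ 8/8 satisfied
(2,4)@ 5/5 satisfied
(2,6)% 2/2 satisfied
(3,0)@ 5/5 satisfied
(3,1)@ 8/8 satisfied
(3,2)@ 7/7 satisfied
(3,3)@ 6/6 satisfied
(3,4)@ 3/3 satisfied
(3,6)% 2/2 satisfied
(4,0)@ 4/4 satisfied
(4,1)@ 7/7 satisfied
(4,2)@ 5/5 satisfied
(4,6)% 3/3 satisfied
(5,0)@ 2/2 satisfied
(5,2)@ 2/2 satisfied
(5,4)% 1/1 satisfied
(5,5)% 3/3 satisfied
(5,6)% 2/2 satisfied
All meet the threshold, so the configuration is stable.

Yes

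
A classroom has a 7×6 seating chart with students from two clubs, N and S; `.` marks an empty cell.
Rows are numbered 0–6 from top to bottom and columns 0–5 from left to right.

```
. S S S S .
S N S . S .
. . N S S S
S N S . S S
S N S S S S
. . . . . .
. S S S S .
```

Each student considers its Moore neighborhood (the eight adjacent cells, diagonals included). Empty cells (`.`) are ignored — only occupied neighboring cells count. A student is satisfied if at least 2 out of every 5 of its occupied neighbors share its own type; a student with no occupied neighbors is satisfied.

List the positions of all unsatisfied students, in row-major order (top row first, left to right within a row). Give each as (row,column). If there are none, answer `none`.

Row 0: (0,1)S 3/4 satisfied · (0,2)S 3/4 satisfied · (0,3)S 4/4 satisfied · (0,4)S 2/2 satisfied
Row 1: (1,0)S 1/2 satisfied · (1,1)N 1/5 not · (1,2)S 4/6 satisfied · (1,4)S 5/5 satisfied
Row 2: (2,2)N 2/5 satisfied · (2,3)S 5/6 satisfied · (2,4)S 5/5 satisfied · (2,5)S 4/4 satisfied
Row 3: (3,0)S 1/3 not · (3,1)N 2/6 not · (3,2)S 3/6 satisfied · (3,4)S 7/7 satisfied · (3,5)S 5/5 satisfied
Row 4: (4,0)S 1/3 not · (4,1)N 1/5 not · (4,2)S 2/4 satisfied · (4,3)S 4/4 satisfied · (4,4)S 4/4 satisfied · (4,5)S 3/3 satisfied
Row 6: (6,1)S 1/1 satisfied · (6,2)S 2/2 satisfied · (6,3)S 2/2 satisfied · (6,4)S 1/1 satisfied

(1,1), (3,0), (3,1), (4,0), (4,1)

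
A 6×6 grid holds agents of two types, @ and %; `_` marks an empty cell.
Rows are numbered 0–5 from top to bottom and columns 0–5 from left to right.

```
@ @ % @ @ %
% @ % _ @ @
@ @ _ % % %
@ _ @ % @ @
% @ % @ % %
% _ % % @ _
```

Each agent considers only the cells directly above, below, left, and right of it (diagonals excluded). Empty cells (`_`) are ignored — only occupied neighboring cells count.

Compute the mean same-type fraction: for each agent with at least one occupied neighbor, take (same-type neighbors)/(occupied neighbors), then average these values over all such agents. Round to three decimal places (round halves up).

0.425

Row 0: (0,0)@ 1/2 · (0,1)@ 2/3 · (0,2)% 1/3 · (0,3)@ 1/2 · (0,4)@ 2/3 · (0,5)% 0/2
Row 1: (1,0)% 0/3 · (1,1)@ 2/4 · (1,2)% 1/2 · (1,4)@ 2/3 · (1,5)@ 1/3
Row 2: (2,0)@ 2/3 · (2,1)@ 2/2 · (2,3)% 2/2 · (2,4)% 2/4 · (2,5)% 1/3
Row 3: (3,0)@ 1/2 · (3,2)@ 0/2 · (3,3)% 1/4 · (3,4)@ 1/4 · (3,5)@ 1/3
Row 4: (4,0)% 1/3 · (4,1)@ 0/2 · (4,2)% 1/4 · (4,3)@ 0/4 · (4,4)% 1/4 · (4,5)% 1/2
Row 5: (5,0)% 1/1 · (5,2)% 2/2 · (5,3)% 1/3 · (5,4)@ 0/2
Sum over 31 agents: 1/2 + 2/3 + 1/3 + 1/2 + 2/3 + 0/2 + 0/3 + 2/4 + 1/2 + 2/3 + 1/3 + 2/3 + 2/2 + 2/2 + 2/4 + 1/3 + 1/2 + 0/2 + 1/4 + 1/4 + 1/3 + 1/3 + 0/2 + 1/4 + 0/4 + 1/4 + 1/2 + 1/1 + 2/2 + 1/3 + 0/2 = 79/6; mean = 79/6 ÷ 31 = 79/186 = 0.424731… → 0.425.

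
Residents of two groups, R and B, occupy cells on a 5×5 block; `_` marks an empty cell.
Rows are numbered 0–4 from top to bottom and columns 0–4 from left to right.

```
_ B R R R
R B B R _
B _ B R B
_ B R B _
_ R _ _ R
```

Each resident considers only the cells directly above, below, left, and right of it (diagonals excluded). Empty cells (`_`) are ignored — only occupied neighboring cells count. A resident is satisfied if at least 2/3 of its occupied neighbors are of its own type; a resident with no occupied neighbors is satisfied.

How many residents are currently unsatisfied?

12

(0,1)B 1/2 not
(0,2)R 1/3 not
(0,3)R 3/3 satisfied
(0,4)R 1/1 satisfied
(1,0)R 0/2 not
(1,1)B 2/3 satisfied
(1,2)B 2/4 not
(1,3)R 2/3 satisfied
(2,0)B 0/1 not
(2,2)B 1/3 not
(2,3)R 1/4 not
(2,4)B 0/1 not
(3,1)B 0/2 not
(3,2)R 0/3 not
(3,3)B 0/2 not
(4,1)R 0/1 not
(4,4)R 0/0 satisfied
Unsatisfied: (0,1), (0,2), (1,0), (1,2), (2,0), (2,2), (2,3), (2,4), (3,1), (3,2), (3,3), (4,1) — 12 in total.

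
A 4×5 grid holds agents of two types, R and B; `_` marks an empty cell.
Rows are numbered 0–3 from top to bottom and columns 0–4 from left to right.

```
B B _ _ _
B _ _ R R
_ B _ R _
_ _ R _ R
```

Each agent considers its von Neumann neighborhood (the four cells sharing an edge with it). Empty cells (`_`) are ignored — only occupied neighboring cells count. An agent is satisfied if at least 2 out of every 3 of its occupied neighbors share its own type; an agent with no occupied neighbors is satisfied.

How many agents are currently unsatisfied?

(0,0)B 2/2 ✓
(0,1)B 1/1 ✓
(1,0)B 1/1 ✓
(1,3)R 2/2 ✓
(1,4)R 1/1 ✓
(2,1)B 0/0 ✓
(2,3)R 1/1 ✓
(3,2)R 0/0 ✓
(3,4)R 0/0 ✓
Every one meets the threshold.

0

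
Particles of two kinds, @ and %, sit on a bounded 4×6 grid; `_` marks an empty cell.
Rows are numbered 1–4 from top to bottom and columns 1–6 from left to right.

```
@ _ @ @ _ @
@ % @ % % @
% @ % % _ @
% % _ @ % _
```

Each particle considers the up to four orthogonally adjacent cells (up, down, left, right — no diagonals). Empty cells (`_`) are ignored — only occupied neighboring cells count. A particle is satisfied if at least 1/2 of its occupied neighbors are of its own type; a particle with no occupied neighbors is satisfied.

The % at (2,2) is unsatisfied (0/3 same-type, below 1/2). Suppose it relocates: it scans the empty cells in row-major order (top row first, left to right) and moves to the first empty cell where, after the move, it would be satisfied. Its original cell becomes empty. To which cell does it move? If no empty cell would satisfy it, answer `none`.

Vacating (2,2). Empty cells in order:
  (1,2): 0/2 same-type → still unsatisfied.
  (1,5): 1/3 same-type → still unsatisfied.
  (3,5): 3/4 same-type → satisfied — stop here.

(3,5)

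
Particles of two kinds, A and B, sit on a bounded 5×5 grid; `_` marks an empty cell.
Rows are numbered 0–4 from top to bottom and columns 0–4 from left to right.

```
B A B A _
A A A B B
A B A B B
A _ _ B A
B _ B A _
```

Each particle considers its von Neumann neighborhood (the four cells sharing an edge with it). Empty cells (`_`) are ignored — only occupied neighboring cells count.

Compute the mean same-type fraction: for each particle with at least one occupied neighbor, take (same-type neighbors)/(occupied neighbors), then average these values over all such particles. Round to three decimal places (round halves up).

0.350

Row 0: (0,0)B 0/2 · (0,1)A 1/3 · (0,2)B 0/3 · (0,3)A 0/2
Row 1: (1,0)A 2/3 · (1,1)A 3/4 · (1,2)A 2/4 · (1,3)B 2/4 · (1,4)B 2/2
Row 2: (2,0)A 2/3 · (2,1)B 0/3 · (2,2)A 1/3 · (2,3)B 3/4 · (2,4)B 2/3
Row 3: (3,0)A 1/2 · (3,3)B 1/3 · (3,4)A 0/2
Row 4: (4,0)B 0/1 · (4,2)B 0/1 · (4,3)A 0/2
Sum over 20 particles: 0/2 + 1/3 + 0/3 + 0/2 + 2/3 + 3/4 + 2/4 + 2/4 + 2/2 + 2/3 + 0/3 + 1/3 + 3/4 + 2/3 + 1/2 + 1/3 + 0/2 + 0/1 + 0/1 + 0/2 = 7; mean = 7 ÷ 20 = 7/20 = 0.35 → 0.350.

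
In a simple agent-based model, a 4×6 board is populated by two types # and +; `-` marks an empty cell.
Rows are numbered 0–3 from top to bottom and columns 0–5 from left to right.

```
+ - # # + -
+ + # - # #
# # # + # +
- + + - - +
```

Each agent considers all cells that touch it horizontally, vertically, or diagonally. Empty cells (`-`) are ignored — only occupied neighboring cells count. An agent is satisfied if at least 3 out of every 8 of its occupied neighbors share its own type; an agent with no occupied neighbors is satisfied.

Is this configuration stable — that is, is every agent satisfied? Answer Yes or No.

Row 0: (0,0)+ 2/2 ✓ · (0,2)# 2/3 ✓ · (0,3)# 3/4 ✓ · (0,4)+ 0/3 ✗
Row 1: (1,0)+ 2/4 ✓ · (1,1)+ 2/7 ✗ · (1,2)# 4/6 ✓ · (1,4)# 3/6 ✓ · (1,5)# 2/4 ✓
Row 2: (2,0)# 1/4 ✗ · (2,1)# 3/7 ✓ · (2,2)# 2/6 ✗ · (2,3)+ 1/5 ✗ · (2,4)# 2/5 ✓ · (2,5)+ 1/4 ✗
Row 3: (3,1)+ 1/4 ✗ · (3,2)+ 2/4 ✓ · (3,5)+ 1/2 ✓
For instance (0,4) has only 0/3 same-type neighbors, below 3/8.

No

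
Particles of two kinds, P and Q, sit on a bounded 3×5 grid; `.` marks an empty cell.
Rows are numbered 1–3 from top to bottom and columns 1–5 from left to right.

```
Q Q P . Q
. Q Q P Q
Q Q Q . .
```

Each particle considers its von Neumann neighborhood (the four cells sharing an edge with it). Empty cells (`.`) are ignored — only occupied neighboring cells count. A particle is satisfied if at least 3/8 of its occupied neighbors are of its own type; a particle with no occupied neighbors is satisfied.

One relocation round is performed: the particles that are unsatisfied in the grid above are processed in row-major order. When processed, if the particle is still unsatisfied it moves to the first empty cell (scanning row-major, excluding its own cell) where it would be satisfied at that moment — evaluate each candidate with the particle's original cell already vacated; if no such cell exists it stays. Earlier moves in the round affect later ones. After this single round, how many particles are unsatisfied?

1

Initially unsatisfied (in order): (1,3), (2,4).
  (1,3) → (1,4).
  (2,4): no empty cell satisfies it; stays.
Resulting grid:
Q Q . P Q
. Q Q P Q
Q Q Q . .
Unsatisfied now: (2,4).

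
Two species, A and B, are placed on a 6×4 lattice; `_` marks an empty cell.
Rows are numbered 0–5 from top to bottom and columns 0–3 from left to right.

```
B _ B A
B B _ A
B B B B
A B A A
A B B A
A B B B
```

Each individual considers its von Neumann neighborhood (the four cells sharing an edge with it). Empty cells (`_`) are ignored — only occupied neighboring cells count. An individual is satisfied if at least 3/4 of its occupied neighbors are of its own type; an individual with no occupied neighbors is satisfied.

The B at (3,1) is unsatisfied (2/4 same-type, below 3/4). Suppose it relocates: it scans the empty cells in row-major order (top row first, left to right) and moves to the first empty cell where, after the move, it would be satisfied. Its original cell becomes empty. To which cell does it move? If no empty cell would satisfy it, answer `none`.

Vacating (3,1). Empty cells in order:
  (0,1): 3/3 same-type → satisfied — stop here.

(0,1)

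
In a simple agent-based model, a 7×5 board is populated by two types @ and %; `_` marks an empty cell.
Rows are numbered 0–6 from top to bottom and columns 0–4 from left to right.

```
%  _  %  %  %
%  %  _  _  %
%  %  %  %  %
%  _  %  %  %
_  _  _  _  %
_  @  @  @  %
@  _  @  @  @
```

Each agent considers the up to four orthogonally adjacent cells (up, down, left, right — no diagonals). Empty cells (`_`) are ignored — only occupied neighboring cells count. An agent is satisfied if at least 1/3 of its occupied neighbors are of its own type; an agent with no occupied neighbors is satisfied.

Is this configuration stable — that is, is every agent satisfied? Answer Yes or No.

Row 0: (0,0)% 1/1 satisfied · (0,2)% 1/1 satisfied · (0,3)% 2/2 satisfied · (0,4)% 2/2 satisfied
Row 1: (1,0)% 3/3 satisfied · (1,1)% 2/2 satisfied · (1,4)% 2/2 satisfied
Row 2: (2,0)% 3/3 satisfied · (2,1)% 3/3 satisfied · (2,2)% 3/3 satisfied · (2,3)% 3/3 satisfied · (2,4)% 3/3 satisfied
Row 3: (3,0)% 1/1 satisfied · (3,2)% 2/2 satisfied · (3,3)% 3/3 satisfied · (3,4)% 3/3 satisfied
Row 4: (4,4)% 2/2 satisfied
Row 5: (5,1)@ 1/1 satisfied · (5,2)@ 3/3 satisfied · (5,3)@ 2/3 satisfied · (5,4)% 1/3 satisfied
Row 6: (6,0)@ 0/0 satisfied · (6,2)@ 2/2 satisfied · (6,3)@ 3/3 satisfied · (6,4)@ 1/2 satisfied
All meet the threshold, so the configuration is stable.

Yes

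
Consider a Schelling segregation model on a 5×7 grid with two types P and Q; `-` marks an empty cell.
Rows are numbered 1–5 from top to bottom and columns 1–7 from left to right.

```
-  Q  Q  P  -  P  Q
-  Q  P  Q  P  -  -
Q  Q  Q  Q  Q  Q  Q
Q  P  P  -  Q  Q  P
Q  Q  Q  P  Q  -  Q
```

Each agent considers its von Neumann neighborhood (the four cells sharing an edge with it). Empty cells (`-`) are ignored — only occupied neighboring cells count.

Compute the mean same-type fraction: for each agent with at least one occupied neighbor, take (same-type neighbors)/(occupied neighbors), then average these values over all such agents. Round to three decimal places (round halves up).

Row 1: (1,2)Q 2/2 · (1,3)Q 1/3 · (1,4)P 0/2 · (1,6)P 0/1 · (1,7)Q 0/1
Row 2: (2,2)Q 2/3 · (2,3)P 0/4 · (2,4)Q 1/4 · (2,5)P 0/2
Row 3: (3,1)Q 2/2 · (3,2)Q 3/4 · (3,3)Q 2/4 · (3,4)Q 3/3 · (3,5)Q 3/4 · (3,6)Q 3/3 · (3,7)Q 1/2
Row 4: (4,1)Q 2/3 · (4,2)P 1/4 · (4,3)P 1/3 · (4,5)Q 3/3 · (4,6)Q 2/3 · (4,7)P 0/3
Row 5: (5,1)Q 2/2 · (5,2)Q 2/3 · (5,3)Q 1/3 · (5,4)P 0/2 · (5,5)Q 1/2 · (5,7)Q 0/1
Sum over 28 agents: 2/2 + 1/3 + 0/2 + 0/1 + 0/1 + 2/3 + 0/4 + 1/4 + 0/2 + 2/2 + 3/4 + 2/4 + 3/3 + 3/4 + 3/3 + 1/2 + 2/3 + 1/4 + 1/3 + 3/3 + 2/3 + 0/3 + 2/2 + 2/3 + 1/3 + 0/2 + 1/2 + 0/1 = 79/6; mean = 79/6 ÷ 28 = 79/168 = 0.470238… → 0.470.

0.470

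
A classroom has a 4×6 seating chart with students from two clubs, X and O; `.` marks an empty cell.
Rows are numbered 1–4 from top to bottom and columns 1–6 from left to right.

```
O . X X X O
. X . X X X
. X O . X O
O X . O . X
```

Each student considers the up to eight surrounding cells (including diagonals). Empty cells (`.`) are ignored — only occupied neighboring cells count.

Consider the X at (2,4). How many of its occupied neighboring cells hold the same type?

5

Occupied neighbors of (2,4): (1,3)=X, (1,4)=X, (1,5)=X, (2,5)=X, (3,3)=O, (3,5)=X.
Same type (X): 5 of 6.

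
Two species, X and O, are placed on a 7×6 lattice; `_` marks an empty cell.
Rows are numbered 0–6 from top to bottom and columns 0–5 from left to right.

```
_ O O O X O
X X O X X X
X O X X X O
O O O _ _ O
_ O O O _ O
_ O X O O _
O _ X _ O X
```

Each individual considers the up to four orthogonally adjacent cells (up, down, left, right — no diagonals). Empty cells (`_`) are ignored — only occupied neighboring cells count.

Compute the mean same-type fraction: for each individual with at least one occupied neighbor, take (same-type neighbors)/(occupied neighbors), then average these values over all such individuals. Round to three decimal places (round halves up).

(0,1)O 1/2
(0,2)O 3/3
(0,3)O 1/3
(0,4)X 1/3
(0,5)O 0/2
(1,0)X 2/2
(1,1)X 1/4
(1,2)O 1/4
(1,3)X 2/4
(1,4)X 4/4
(1,5)X 1/3
(2,0)X 1/3
(2,1)O 1/4
(2,2)X 1/4
(2,3)X 3/3
(2,4)X 2/3
(2,5)O 1/3
(3,0)O 1/2
(3,1)O 4/4
(3,2)O 2/3
(3,5)O 2/2
(4,1)O 3/3
(4,2)O 3/4
(4,3)O 2/2
(4,5)O 1/1
(5,1)O 1/2
(5,2)X 1/4
(5,3)O 2/3
(5,4)O 2/2
(6,0)O — no occupied neighbors
(6,2)X 1/1
(6,4)O 1/2
(6,5)X 0/1
Sum over 32 individuals: 1/2 + 3/3 + 1/3 + 1/3 + 0/2 + 2/2 + 1/4 + 1/4 + 2/4 + 4/4 + 1/3 + 1/3 + 1/4 + 1/4 + 3/3 + 2/3 + 1/3 + 1/2 + 4/4 + 2/3 + 2/2 + 3/3 + 3/4 + 2/2 + 1/1 + 1/2 + 1/4 + 2/3 + 2/2 + 1/1 + 1/2 + 0/1 = 115/6; mean = 115/6 ÷ 32 = 115/192 = 0.598958… → 0.599.

0.599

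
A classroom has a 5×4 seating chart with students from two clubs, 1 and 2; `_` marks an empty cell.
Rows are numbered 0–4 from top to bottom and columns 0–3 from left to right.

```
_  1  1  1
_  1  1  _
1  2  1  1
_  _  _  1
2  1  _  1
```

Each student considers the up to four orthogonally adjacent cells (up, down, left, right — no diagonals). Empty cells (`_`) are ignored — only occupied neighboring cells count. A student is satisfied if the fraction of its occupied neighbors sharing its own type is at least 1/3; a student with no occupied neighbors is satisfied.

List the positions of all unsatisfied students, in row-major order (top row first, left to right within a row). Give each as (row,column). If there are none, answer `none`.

(0,1)1 2/2 satisfied
(0,2)1 3/3 satisfied
(0,3)1 1/1 satisfied
(1,1)1 2/3 satisfied
(1,2)1 3/3 satisfied
(2,0)1 0/1 not
(2,1)2 0/3 not
(2,2)1 2/3 satisfied
(2,3)1 2/2 satisfied
(3,3)1 2/2 satisfied
(4,0)2 0/1 not
(4,1)1 0/1 not
(4,3)1 1/1 satisfied

(2,0), (2,1), (4,0), (4,1)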